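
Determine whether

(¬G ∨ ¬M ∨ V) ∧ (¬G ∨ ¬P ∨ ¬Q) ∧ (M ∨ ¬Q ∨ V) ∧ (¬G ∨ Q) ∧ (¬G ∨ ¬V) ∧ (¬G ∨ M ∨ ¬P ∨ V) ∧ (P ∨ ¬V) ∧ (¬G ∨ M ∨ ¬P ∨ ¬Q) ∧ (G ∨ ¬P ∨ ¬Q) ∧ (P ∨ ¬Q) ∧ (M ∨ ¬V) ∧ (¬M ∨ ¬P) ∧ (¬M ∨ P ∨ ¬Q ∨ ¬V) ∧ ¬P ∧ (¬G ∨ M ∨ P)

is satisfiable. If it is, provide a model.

Q: False, P: False, M: True, G: False, V: False

Unit clause (¬P) forces P = False.
In (P ∨ ¬V) only ¬V is left, so V = False.
In (P ∨ ¬Q) only ¬Q is left, so Q = False.
In (¬G ∨ Q) only ¬G is left, so G = False.
Set M = True.
All clauses satisfied.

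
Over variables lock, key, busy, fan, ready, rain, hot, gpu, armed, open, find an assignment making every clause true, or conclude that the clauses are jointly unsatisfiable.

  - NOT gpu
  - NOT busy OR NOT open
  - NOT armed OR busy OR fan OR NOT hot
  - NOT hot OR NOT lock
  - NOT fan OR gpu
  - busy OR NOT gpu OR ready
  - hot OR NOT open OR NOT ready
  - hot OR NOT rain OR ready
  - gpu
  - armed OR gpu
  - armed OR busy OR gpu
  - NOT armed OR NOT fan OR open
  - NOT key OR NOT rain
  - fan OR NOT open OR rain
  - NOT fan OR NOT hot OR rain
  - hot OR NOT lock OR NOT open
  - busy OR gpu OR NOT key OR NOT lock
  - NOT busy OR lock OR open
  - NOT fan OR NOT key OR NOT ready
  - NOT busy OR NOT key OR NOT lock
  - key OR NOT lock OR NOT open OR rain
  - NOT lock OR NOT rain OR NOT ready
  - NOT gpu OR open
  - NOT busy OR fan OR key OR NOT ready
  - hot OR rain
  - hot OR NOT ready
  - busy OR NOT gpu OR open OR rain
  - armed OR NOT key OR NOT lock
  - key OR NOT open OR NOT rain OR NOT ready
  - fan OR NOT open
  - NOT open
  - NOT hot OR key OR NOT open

Unsatisfiable — no assignment works.

Case gpu = True:
  Clause (NOT gpu) is falsified — contradiction.
Case gpu = False:
  Clause (gpu) is falsified — contradiction.
Both cases fail, so the formula is unsatisfiable.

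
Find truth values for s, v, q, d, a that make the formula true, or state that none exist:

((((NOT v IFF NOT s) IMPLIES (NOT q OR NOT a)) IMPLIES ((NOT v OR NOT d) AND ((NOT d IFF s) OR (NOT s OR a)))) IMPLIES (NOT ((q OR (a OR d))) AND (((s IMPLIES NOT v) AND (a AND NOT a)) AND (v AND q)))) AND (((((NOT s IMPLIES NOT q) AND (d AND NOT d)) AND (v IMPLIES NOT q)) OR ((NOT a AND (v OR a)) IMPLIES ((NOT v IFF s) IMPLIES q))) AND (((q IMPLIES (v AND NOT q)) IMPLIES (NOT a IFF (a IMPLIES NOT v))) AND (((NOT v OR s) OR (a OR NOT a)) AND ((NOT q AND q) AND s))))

No satisfying assignment exists.

Case q = True: the conjunct NOT q is False.
Case q = False: the conjunct q is False.
Both cases fail — unsatisfiable.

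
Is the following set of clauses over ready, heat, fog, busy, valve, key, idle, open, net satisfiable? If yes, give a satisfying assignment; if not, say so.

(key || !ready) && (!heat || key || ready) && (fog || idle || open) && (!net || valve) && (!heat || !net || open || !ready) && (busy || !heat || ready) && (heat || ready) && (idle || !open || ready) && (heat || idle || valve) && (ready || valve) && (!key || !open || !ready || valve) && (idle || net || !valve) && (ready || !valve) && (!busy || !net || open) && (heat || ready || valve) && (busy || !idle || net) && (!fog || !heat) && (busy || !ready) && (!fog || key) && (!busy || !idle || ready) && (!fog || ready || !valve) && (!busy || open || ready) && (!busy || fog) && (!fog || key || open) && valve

ready = True, heat = False, fog = True, busy = True, valve = True, key = True, idle = True, open = True, net = True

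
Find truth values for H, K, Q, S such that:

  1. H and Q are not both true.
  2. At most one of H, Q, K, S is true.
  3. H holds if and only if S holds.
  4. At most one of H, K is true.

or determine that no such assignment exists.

H=F, K=F, Q=T, S=F

  (1) H=F, Q=T — not both ✓
  (2) {H, Q, K, S}: 1 true — at most one ✓
  (3) H=F, S=F — same ✓
  (4) {H, K}: 0 true — at most one ✓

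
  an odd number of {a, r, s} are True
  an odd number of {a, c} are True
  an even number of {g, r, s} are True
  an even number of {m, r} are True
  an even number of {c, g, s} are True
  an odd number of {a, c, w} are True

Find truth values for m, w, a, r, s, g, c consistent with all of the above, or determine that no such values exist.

m=T, w=F, a=F, r=T, s=F, g=T, c=T

{a, r, s}: 1 true → odd ✓
{a, c}: 1 true → odd ✓
{g, r, s}: 2 true → even ✓
{m, r}: 2 true → even ✓
{c, g, s}: 2 true → even ✓
{a, c, w}: 1 true → odd ✓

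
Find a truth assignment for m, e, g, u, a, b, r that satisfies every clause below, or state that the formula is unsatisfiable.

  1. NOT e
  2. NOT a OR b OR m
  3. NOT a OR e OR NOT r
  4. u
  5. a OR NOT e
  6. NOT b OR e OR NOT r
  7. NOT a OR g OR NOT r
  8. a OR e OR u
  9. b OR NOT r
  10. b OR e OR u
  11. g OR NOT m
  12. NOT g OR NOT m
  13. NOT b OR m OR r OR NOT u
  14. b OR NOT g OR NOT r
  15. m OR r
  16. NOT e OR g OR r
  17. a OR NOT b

Case m = True:
  (NOT e) forces e = False.
  (u) forces u = True.
  (g OR NOT m) forces g = True.
  Clause (NOT g OR NOT m) is falsified — contradiction.
Case m = False:
  (NOT e) forces e = False.
  (u) forces u = True.
  (m OR r) forces r = True.
  (NOT a OR e OR NOT r) forces a = False.
  (NOT b OR e OR NOT r) forces b = False.
  Clause (b OR NOT r) is falsified — contradiction.
Both cases fail, so the formula is unsatisfiable.

The formula is unsatisfiable.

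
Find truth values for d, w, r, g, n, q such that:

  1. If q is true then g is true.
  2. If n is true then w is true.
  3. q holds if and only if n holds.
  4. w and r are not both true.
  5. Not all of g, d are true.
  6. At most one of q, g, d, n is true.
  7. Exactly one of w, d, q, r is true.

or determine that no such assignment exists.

d: False; w: True; r: False; g: False; n: False; q: False

  (1) q=F ⇒ g: vacuous ✓
  (2) n=F ⇒ w: vacuous ✓
  (3) q=F, n=F — same ✓
  (4) w=T, r=F — not both ✓
  (5) {g, d}: 0/2 true — not all ✓
  (6) {q, g, d, n}: 0 true — at most one ✓
  (7) {w, d, q, r}: 1 true — exactly one ✓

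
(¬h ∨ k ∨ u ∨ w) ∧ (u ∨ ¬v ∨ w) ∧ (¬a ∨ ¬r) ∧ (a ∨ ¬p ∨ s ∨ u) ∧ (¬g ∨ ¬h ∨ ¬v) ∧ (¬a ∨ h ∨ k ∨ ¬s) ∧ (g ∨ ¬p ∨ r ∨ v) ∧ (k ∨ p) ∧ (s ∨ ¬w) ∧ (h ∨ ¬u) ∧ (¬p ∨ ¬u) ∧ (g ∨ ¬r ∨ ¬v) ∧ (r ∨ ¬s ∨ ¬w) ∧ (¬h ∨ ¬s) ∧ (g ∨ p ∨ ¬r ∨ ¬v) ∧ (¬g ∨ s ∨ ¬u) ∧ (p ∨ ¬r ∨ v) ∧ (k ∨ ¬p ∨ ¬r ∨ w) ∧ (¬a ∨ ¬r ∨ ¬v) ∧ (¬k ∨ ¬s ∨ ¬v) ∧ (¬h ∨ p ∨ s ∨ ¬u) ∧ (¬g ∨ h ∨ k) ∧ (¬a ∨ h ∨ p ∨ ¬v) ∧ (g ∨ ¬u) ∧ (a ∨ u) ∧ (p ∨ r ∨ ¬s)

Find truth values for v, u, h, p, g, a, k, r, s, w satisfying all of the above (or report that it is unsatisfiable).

v: False, u: False, h: False, p: False, g: True, a: True, k: True, r: False, s: False, w: False

Set v = False.
Try u = True:
  (h ∨ ¬u) forces h = True.
  (¬p ∨ ¬u) forces p = False.
  (k ∨ p) forces k = True.
  (¬h ∨ ¬s) forces s = False.
  clause (¬h ∨ p ∨ s ∨ ¬u) is falsified — backtrack.
So u = False.
  then (a ∨ u) forces a = True.
  then (¬a ∨ ¬r) forces r = False.
Set h = False.
Set p = False.
  then (k ∨ p) forces k = True.
  then (p ∨ r ∨ ¬s) forces s = False.
  then (s ∨ ¬w) forces w = False.
Set g = True.
All clauses satisfied.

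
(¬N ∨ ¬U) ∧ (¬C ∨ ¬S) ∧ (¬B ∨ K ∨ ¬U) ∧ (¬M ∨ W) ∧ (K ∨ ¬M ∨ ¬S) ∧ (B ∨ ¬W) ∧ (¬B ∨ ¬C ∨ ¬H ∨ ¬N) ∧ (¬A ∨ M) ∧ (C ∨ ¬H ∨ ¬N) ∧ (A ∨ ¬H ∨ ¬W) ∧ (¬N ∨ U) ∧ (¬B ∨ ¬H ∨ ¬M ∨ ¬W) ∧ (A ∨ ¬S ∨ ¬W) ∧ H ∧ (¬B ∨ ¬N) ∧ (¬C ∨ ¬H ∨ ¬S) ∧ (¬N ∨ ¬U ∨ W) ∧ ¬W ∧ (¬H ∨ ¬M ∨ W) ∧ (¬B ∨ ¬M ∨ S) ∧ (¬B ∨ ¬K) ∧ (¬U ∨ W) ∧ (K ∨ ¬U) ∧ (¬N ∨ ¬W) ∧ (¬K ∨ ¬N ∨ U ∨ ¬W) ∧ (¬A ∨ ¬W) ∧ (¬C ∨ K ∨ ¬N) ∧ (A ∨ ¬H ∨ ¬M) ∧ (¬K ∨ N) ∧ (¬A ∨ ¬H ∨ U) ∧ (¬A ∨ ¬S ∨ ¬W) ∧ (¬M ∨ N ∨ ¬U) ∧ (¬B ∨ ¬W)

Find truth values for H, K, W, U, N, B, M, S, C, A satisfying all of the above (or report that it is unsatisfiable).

H = True, K = False, W = False, U = False, N = False, B = False, M = False, S = False, C = False, A = False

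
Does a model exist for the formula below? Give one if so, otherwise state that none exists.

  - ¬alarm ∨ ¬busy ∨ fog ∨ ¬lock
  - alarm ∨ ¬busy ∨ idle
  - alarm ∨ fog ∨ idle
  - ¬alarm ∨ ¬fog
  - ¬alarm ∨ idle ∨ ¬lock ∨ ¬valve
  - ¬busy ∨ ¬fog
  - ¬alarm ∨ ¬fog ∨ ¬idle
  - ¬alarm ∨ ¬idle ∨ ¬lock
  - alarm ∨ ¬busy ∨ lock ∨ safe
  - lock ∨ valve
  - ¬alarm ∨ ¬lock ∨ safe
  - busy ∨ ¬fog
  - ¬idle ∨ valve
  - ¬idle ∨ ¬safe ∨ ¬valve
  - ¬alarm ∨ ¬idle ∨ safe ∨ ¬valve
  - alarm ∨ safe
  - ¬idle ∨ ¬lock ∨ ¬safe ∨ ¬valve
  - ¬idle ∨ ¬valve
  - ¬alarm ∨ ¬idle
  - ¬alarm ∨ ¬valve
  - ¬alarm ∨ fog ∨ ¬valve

Try idle = True:
  (¬idle ∨ valve) forces valve = True.
  clause (¬idle ∨ ¬valve) is falsified — backtrack.
So idle = False.
Set busy = False.
  then (busy ∨ ¬fog) forces fog = False.
  then (alarm ∨ fog ∨ idle) forces alarm = True.
  then (¬alarm ∨ ¬valve) forces valve = False.
  then (lock ∨ valve) forces lock = True.
  then (¬alarm ∨ ¬lock ∨ safe) forces safe = True.
All clauses satisfied.

idle=F; busy=F; valve=F; fog=F; lock=T; alarm=T; safe=T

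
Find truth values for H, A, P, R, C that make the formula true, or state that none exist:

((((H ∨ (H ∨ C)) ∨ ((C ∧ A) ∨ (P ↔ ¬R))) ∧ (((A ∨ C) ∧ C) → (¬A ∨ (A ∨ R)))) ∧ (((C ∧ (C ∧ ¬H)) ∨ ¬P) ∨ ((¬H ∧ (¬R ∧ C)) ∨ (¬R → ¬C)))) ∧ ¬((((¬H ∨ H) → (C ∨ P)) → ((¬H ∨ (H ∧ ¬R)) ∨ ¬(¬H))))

Unsatisfiable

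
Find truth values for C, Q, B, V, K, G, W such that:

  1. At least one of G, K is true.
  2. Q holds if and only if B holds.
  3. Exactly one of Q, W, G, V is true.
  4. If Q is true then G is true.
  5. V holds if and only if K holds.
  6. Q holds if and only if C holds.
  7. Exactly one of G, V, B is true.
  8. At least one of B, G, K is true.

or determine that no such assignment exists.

C = False, Q = False, B = False, V = True, K = True, G = False, W = False

  (1) {G, K}: 1 true — at least one ✓
  (2) Q=F, B=F — same ✓
  (3) {Q, W, G, V}: 1 true — exactly one ✓
  (4) Q=F ⇒ G: vacuous ✓
  (5) V=T, K=T — same ✓
  (6) Q=F, C=F — same ✓
  (7) {G, V, B}: 1 true — exactly one ✓
  (8) {B, G, K}: 1 true — at least one ✓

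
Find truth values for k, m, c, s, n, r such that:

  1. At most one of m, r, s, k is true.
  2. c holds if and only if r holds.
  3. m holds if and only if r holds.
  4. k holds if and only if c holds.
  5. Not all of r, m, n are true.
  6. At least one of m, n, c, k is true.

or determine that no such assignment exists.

k: False, m: False, c: False, s: True, n: True, r: False

  (1) {m, r, s, k}: 1 true — at most one ✓
  (2) c=F, r=F — same ✓
  (3) m=F, r=F — same ✓
  (4) k=F, c=F — same ✓
  (5) {r, m, n}: 1/3 true — not all ✓
  (6) {m, n, c, k}: 1 true — at least one ✓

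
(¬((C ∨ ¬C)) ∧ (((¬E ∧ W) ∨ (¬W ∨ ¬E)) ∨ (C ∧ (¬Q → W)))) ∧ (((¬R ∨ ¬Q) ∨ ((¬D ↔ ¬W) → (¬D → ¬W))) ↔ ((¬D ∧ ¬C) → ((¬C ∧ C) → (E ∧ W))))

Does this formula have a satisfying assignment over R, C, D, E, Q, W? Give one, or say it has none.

The conjunct ¬((C ∨ ¬C)) is unsatisfiable on its own:
  C=F: evaluates to False.
  C=T: evaluates to False.
So the whole conjunction is unsatisfiable.

Unsatisfiable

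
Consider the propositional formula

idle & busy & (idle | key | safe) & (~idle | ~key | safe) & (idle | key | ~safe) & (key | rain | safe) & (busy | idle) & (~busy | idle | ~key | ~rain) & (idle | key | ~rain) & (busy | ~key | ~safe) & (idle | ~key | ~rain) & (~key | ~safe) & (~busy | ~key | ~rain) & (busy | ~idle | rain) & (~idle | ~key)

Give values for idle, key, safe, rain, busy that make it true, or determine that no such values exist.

idle = True, key = False, safe = False, rain = True, busy = True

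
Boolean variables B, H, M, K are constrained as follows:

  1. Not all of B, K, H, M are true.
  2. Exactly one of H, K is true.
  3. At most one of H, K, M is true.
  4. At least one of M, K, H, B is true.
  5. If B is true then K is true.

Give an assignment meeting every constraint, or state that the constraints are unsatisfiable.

B = False, H = False, M = False, K = True

  (1) {B, K, H, M}: 1/4 true — not all ✓
  (2) {H, K}: 1 true — exactly one ✓
  (3) {H, K, M}: 1 true — at most one ✓
  (4) {M, K, H, B}: 1 true — at least one ✓
  (5) B=F ⇒ K: vacuous ✓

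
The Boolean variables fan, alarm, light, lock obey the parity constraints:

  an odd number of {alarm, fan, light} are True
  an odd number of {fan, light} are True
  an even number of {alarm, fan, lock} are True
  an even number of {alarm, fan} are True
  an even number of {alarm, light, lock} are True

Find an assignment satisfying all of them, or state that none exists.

Adding constraints 2, 3, 5 mod 2: every variable appears an even number of times on the left, so the left side is 0.
But the right sides sum to 1 (mod 2). 0 ≠ 1 — the system is inconsistent.

Unsatisfiable — no assignment works.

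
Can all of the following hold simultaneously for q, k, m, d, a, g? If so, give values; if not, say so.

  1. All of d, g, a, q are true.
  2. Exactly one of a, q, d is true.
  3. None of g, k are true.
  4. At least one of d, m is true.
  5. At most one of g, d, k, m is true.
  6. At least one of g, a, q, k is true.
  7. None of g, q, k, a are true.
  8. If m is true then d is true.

Case q = True:
  Constraint (7) is violated (q=T) — contradiction.
Case q = False:
  Constraint (1) is violated (q=F) — contradiction.
Both cases fail — unsatisfiable.

The formula is unsatisfiable.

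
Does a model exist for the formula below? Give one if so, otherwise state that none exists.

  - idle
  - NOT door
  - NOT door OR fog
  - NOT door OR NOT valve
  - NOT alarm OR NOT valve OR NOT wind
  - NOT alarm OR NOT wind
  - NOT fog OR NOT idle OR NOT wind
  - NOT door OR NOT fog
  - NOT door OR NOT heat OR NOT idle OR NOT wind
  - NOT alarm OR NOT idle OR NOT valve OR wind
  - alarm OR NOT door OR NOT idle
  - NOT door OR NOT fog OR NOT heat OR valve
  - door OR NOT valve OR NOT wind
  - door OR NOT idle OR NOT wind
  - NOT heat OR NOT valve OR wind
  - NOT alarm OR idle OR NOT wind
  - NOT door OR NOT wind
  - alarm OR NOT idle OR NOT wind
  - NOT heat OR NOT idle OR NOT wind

Unit clause (idle) forces idle = True.
Unit clause (NOT door) forces door = False.
In (door OR NOT idle OR NOT wind) only NOT wind is left, so wind = False.
Set alarm = False.
Set fog = False.
Set heat = False.
Set valve = False.
All clauses satisfied.

alarm=F, door=F, idle=T, fog=F, wind=F, heat=F, valve=F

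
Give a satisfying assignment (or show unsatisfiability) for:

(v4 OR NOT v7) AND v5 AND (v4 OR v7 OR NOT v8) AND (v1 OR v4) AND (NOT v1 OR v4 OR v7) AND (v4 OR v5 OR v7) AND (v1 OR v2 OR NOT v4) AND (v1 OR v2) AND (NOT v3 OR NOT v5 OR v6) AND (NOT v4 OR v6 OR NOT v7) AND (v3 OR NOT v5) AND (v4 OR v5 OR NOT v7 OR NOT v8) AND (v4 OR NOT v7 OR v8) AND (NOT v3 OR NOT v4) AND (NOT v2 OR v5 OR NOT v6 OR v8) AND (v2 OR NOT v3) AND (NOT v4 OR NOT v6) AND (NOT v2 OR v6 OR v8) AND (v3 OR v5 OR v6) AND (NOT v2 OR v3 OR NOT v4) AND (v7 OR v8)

Case v4 = True:
  (v5) forces v5 = True.
  (v3 OR NOT v5) forces v3 = True.
  Clause (NOT v3 OR NOT v4) is falsified — contradiction.
Case v4 = False:
  (v4 OR NOT v7) forces v7 = False.
  (v5) forces v5 = True.
  (v4 OR v7 OR NOT v8) forces v8 = False.
  Clause (v7 OR v8) is falsified — contradiction.
Both cases fail, so the formula is unsatisfiable.

No satisfying assignment exists.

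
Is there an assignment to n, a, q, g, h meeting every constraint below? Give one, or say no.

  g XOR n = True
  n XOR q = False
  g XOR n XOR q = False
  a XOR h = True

n=T; a=F; q=T; g=F; h=T

g XOR n = F XOR T = True ✓
n XOR q = T XOR T = False ✓
g XOR n XOR q = F XOR T XOR T = False ✓
a XOR h = F XOR T = True ✓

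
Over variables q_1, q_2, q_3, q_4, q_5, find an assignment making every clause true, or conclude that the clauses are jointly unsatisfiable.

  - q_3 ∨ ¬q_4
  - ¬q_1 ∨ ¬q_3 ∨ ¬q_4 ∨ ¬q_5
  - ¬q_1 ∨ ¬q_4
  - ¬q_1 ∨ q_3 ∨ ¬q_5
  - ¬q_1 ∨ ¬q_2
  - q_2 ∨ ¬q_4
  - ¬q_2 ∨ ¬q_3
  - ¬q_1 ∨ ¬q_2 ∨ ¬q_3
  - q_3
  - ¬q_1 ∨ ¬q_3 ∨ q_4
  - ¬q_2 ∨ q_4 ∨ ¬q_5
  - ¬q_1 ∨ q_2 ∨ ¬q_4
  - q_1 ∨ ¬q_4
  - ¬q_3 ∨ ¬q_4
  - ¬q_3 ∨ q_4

Case q_3 = True:
  (¬q_2 ∨ ¬q_3) forces q_2 = False.
  (q_2 ∨ ¬q_4) forces q_4 = False.
  Clause (¬q_3 ∨ q_4) is falsified — contradiction.
Case q_3 = False:
  Clause (q_3) is falsified — contradiction.
Both cases fail, so the formula is unsatisfiable.

UNSATISFIABLE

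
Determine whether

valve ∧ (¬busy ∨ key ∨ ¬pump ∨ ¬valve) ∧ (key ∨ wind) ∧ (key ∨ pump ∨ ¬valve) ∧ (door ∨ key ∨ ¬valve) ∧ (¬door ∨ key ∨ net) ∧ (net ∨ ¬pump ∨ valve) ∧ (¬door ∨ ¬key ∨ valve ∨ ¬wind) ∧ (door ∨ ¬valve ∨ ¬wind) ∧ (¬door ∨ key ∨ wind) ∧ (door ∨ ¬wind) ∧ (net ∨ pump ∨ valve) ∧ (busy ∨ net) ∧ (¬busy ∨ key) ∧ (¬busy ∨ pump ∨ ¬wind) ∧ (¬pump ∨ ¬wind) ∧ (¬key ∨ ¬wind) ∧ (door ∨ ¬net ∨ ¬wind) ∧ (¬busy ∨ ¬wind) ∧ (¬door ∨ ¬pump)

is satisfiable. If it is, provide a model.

net = True, busy = True, key = True, wind = False, door = True, valve = True, pump = False

Unit clause (valve) forces valve = True.
Set net = True.
Set busy = True.
  then (¬busy ∨ key) forces key = True.
  then (¬key ∨ ¬wind) forces wind = False.
Set door = True.
  then (¬door ∨ ¬pump) forces pump = False.
All clauses satisfied.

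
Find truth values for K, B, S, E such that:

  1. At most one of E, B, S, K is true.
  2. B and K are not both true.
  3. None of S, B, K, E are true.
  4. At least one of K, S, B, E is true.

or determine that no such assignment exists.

Case K = True:
  Constraint (3) is violated (K=T) — contradiction.
Case K = False:
  (3) forces S = False.
  (3) forces B = False.
  (3) forces E = False.
  Constraint (4) is violated (K=F, S=F, B=F, E=F) — contradiction.
Both cases fail — unsatisfiable.

The formula is unsatisfiable.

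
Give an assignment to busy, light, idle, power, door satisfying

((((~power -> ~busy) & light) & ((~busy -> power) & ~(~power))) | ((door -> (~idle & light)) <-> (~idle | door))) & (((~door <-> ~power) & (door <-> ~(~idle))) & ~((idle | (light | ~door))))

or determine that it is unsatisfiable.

Case light = True: the conjunct ~((idle | (light | ~door))) becomes ~((idle | True)) = False.
Case light = False: the formula simplifies to (~door <-> (~idle | door)) & (((~door <-> ~power) & (door <-> ~(~idle))) & ~((idle | ~door))).
  door = True: the conjunct ~door <-> (~idle | door) becomes ~True <-> (~idle | True) = False.
  door = False: the conjunct ~((idle | ~door)) becomes ~((idle | True)) = False.
Both cases fail — unsatisfiable.

The formula is unsatisfiable.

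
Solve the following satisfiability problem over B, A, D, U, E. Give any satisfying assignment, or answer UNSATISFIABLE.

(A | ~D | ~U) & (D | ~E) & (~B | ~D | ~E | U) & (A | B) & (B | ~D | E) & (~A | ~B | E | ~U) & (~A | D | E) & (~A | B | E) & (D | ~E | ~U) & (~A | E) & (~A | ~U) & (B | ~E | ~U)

B = True; A = False; D = False; U = True; E = False

Set B = True.
Set A = False.
Set D = False.
  then (D | ~E) forces E = False.
Set U = True.
All clauses satisfied.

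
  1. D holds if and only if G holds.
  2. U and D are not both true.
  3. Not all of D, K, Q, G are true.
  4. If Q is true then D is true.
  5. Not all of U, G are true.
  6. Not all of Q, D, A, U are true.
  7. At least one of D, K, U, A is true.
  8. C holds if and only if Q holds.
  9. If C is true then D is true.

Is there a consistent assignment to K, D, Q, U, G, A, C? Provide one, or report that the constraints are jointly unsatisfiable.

K=T, D=F, Q=F, U=F, G=F, A=T, C=F

  (1) D=F, G=F — same ✓
  (2) U=F, D=F — not both ✓
  (3) {D, K, Q, G}: 1/4 true — not all ✓
  (4) Q=F ⇒ D: vacuous ✓
  (5) {U, G}: 0/2 true — not all ✓
  (6) {Q, D, A, U}: 1/4 true — not all ✓
  (7) {D, K, U, A}: 2 true — at least one ✓
  (8) C=F, Q=F — same ✓
  (9) C=F ⇒ D: vacuous ✓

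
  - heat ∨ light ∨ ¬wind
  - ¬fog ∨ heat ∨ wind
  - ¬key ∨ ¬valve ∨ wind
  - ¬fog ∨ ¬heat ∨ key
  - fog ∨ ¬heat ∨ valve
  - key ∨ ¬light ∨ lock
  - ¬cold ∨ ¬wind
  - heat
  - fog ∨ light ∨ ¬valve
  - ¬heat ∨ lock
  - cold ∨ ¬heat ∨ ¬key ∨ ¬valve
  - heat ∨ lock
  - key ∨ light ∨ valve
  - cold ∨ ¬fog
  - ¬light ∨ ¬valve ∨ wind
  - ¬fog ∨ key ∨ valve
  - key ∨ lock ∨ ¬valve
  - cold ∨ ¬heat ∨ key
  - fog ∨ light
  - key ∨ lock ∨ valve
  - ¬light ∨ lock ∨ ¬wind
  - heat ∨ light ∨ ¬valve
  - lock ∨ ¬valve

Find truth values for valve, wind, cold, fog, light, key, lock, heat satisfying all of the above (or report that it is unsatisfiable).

valve = False, wind = False, cold = True, fog = True, light = True, key = True, lock = True, heat = True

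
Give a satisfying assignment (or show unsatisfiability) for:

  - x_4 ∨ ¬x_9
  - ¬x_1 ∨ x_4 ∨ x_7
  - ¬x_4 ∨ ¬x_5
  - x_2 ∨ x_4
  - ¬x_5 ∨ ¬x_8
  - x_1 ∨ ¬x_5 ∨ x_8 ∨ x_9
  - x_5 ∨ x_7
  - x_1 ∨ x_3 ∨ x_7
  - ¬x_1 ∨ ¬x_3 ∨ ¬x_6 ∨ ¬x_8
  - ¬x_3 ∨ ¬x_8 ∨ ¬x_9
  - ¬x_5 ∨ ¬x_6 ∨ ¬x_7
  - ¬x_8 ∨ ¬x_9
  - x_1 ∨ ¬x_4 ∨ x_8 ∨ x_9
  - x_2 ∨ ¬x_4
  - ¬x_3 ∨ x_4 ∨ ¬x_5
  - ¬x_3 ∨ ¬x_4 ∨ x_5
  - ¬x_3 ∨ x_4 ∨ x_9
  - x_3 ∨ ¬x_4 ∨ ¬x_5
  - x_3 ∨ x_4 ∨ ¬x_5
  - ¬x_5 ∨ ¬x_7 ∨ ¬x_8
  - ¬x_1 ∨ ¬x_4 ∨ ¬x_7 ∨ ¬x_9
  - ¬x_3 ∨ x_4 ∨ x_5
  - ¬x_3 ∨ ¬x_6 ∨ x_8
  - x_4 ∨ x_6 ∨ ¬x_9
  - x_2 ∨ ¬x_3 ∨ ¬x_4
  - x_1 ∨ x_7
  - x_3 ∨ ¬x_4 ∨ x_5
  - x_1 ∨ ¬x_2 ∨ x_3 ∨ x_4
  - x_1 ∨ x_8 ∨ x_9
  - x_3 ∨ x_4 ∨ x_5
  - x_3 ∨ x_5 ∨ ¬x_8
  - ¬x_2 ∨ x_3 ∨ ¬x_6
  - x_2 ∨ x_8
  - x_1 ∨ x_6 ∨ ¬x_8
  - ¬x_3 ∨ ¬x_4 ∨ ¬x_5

Unsatisfiable — no assignment works.

Case x_4 = True:
  (¬x_4 ∨ ¬x_5) forces x_5 = False.
  (x_5 ∨ x_7) forces x_7 = True.
  (x_2 ∨ ¬x_4) forces x_2 = True.
  (¬x_3 ∨ ¬x_4 ∨ x_5) forces x_3 = False.
  Clause (x_3 ∨ ¬x_4 ∨ x_5) is falsified — contradiction.
Case x_4 = False:
  (x_4 ∨ ¬x_9) forces x_9 = False.
  (x_2 ∨ x_4) forces x_2 = True.
  (¬x_3 ∨ x_4 ∨ x_9) forces x_3 = False.
  (x_3 ∨ x_4 ∨ ¬x_5) forces x_5 = False.
  Clause (x_3 ∨ x_4 ∨ x_5) is falsified — contradiction.
Both cases fail, so the formula is unsatisfiable.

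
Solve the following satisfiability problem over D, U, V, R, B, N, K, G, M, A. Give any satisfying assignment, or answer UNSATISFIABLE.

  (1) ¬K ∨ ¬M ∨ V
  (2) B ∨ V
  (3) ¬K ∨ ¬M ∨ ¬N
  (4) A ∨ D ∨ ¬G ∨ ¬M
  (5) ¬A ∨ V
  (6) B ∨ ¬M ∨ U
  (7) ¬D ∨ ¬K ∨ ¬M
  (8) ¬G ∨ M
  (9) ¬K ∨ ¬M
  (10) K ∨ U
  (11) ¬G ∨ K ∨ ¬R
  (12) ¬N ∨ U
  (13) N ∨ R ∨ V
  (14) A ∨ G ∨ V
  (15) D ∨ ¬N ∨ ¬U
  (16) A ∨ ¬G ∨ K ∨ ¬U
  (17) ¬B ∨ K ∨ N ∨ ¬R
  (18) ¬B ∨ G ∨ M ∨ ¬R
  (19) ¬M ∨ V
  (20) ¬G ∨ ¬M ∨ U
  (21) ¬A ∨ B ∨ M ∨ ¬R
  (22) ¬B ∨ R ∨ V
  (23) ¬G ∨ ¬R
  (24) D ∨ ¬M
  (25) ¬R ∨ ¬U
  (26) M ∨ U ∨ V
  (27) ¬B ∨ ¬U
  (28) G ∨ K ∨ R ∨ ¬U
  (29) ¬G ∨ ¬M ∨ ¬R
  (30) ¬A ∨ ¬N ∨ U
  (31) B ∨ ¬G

Set D = False.
  then (D ∨ ¬M) forces M = False.
  then (¬G ∨ M) forces G = False.
Set U = False.
  then (K ∨ U) forces K = True.
  then (¬N ∨ U) forces N = False.
  then (M ∨ U ∨ V) forces V = True.
Set R = True.
  then (¬B ∨ G ∨ M ∨ ¬R) forces B = False.
  then (¬A ∨ B ∨ M ∨ ¬R) forces A = False.
All clauses satisfied.

D=F, U=F, V=T, R=T, B=F, N=F, K=T, G=F, M=F, A=F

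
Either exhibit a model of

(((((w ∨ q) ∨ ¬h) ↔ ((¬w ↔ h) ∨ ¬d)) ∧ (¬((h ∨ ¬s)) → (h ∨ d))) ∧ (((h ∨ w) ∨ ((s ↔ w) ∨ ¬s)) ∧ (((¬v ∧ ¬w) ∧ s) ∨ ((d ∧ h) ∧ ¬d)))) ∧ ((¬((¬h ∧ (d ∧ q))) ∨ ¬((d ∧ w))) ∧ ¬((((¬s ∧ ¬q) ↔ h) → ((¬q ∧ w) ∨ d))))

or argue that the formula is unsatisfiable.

Case d = True: the conjunct ¬((((¬s ∧ ¬q) ↔ h) → ((¬q ∧ w) ∨ d))) becomes ¬((((¬s ∧ ¬q) ↔ h) → True)) = False.
Case d = False: the formula simplifies to ((((w ∨ q) ∨ ¬h) ∧ (¬((h ∨ ¬s)) → h)) ∧ (((h ∨ w) ∨ ((s ↔ w) ∨ ¬s)) ∧ ((¬v ∧ ¬w) ∧ s))) ∧ ¬((((¬s ∧ ¬q) ↔ h) → (¬q ∧ w))).
  s = True: simplifies to ((((w ∨ q) ∨ ¬h) ∧ (¬h → h)) ∧ (((h ∨ w) ∨ w) ∧ (¬v ∧ ¬w))) ∧ ¬((¬h → (¬q ∧ w))).
    h = True: the conjunct ¬((¬h → (¬q ∧ w))) becomes ¬((False → (¬q ∧ w))) = False.
    h = False: the conjunct ¬h → h becomes ¬False → False = False.
  s = False: the conjunct s is False.
Both cases fail — unsatisfiable.

No satisfying assignment exists.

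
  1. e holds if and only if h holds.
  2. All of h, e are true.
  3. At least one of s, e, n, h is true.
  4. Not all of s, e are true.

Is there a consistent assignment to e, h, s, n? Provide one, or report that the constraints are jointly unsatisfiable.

e = True; h = True; s = False; n = False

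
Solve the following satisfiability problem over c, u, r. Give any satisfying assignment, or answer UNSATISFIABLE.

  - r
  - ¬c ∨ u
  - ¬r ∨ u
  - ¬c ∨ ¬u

Unit clause (r) forces r = True.
In (¬r ∨ u) only u is left, so u = True.
In (¬c ∨ ¬u) only ¬c is left, so c = False.
Check each clause:
  (r): r holds.
  (¬c ∨ u): ¬c holds.
  (¬r ∨ u): u holds.
  (¬c ∨ ¬u): ¬c holds.
All clauses satisfied.

c=F, u=T, r=T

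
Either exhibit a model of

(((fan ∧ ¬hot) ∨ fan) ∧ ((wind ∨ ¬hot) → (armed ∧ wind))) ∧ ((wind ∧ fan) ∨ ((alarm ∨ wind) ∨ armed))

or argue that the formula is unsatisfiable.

alarm = True, armed = True, hot = True, fan = True, wind = True

  ((fan ∧ ¬hot) ∨ fan) ∧ ((wind ∨ ¬hot) → (armed ∧ wind)) = True
    (fan ∧ ¬hot) ∨ fan = True
      fan ∧ ¬hot = False
        ¬hot = False
    (wind ∨ ¬hot) → (armed ∧ wind) = True
      wind ∨ ¬hot = True
        ¬hot = False
      armed ∧ wind = True
  (wind ∧ fan) ∨ ((alarm ∨ wind) ∨ armed) = True
    wind ∧ fan = True
    (alarm ∨ wind) ∨ armed = True
      alarm ∨ wind = True
Both conjuncts True, so the formula holds.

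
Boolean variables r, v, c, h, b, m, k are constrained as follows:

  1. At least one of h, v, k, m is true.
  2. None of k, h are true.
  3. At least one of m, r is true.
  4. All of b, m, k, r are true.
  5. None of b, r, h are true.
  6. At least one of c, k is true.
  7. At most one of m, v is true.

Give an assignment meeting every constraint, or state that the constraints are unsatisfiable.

Case r = True:
  Constraint (5) is violated (r=T) — contradiction.
Case r = False:
  Constraint (4) is violated (r=F) — contradiction.
Both cases fail — unsatisfiable.

The formula is unsatisfiable.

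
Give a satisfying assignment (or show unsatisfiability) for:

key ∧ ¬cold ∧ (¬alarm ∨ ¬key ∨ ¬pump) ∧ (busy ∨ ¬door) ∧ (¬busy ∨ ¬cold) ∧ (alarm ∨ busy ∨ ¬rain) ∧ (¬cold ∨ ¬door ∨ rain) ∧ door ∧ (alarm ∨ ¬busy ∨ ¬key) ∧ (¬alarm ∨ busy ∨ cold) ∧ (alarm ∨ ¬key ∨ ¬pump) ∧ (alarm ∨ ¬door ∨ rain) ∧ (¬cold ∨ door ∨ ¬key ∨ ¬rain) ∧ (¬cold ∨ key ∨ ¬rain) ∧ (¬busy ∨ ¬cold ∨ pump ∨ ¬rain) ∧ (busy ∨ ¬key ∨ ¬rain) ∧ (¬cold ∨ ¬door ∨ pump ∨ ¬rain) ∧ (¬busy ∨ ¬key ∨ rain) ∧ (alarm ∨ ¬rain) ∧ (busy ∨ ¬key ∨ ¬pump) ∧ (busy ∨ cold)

Unit clause (key) forces key = True.
Unit clause (¬cold) forces cold = False.
Unit clause (door) forces door = True.
In (busy ∨ cold) only busy is left, so busy = True.
In (alarm ∨ ¬busy ∨ ¬key) only alarm is left, so alarm = True.
In (¬busy ∨ ¬key ∨ rain) only rain is left, so rain = True.
In (¬alarm ∨ ¬key ∨ ¬pump) only ¬pump is left, so pump = False.
All clauses satisfied.

pump: False, cold: False, door: True, busy: True, alarm: True, rain: True, key: True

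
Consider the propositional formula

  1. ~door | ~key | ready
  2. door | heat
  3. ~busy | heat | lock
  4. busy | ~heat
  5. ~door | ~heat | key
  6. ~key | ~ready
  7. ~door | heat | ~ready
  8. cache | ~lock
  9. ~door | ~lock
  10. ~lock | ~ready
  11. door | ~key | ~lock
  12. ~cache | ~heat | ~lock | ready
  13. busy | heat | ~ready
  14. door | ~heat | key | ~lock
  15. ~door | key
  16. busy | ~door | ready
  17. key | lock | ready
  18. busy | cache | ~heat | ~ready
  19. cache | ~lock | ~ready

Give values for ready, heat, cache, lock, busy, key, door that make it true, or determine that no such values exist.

ready=T, heat=T, cache=T, lock=F, busy=T, key=F, door=F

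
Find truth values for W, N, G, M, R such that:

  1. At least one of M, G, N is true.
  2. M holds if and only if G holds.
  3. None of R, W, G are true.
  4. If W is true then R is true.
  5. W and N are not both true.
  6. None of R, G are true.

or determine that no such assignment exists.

W: False; N: True; G: False; M: False; R: False

  (1) {M, G, N}: 1 true — at least one ✓
  (2) M=F, G=F — same ✓
  (3) {R, W, G}: 0 true — none ✓
  (4) W=F ⇒ R: vacuous ✓
  (5) W=F, N=T — not both ✓
  (6) {R, G}: 0 true — none ✓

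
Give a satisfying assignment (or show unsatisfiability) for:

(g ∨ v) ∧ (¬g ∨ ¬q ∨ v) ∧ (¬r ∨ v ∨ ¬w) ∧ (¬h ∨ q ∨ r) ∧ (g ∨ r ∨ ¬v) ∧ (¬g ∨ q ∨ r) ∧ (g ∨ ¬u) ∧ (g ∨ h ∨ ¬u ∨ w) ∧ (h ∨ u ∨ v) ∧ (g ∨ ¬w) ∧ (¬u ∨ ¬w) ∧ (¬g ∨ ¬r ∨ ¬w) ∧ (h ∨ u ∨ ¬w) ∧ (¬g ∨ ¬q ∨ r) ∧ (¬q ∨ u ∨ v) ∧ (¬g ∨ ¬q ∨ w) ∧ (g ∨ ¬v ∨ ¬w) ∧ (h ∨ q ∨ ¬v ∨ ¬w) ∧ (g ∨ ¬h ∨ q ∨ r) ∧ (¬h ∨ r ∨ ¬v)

h=T, v=F, r=T, q=F, u=T, w=F, g=T

Set h = True.
Set v = False.
  then (g ∨ v) forces g = True.
  then (¬g ∨ ¬q ∨ v) forces q = False.
  then (¬h ∨ q ∨ r) forces r = True.
  then (¬g ∨ ¬r ∨ ¬w) forces w = False.
Set u = True.
All clauses satisfied.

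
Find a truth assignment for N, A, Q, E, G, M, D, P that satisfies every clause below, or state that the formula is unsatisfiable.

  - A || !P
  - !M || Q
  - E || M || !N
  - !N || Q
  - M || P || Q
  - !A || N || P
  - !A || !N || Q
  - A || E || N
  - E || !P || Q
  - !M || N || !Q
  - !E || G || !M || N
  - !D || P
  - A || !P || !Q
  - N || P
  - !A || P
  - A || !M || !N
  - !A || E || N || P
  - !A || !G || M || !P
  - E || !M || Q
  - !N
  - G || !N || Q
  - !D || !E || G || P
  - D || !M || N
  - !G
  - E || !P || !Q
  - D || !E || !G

Unit clause (!N) forces N = False.
Unit clause (!G) forces G = False.
In (N || P) only P is left, so P = True.
In (A || !P) only A is left, so A = True.
Set Q = False.
  then (!M || Q) forces M = False.
  then (E || !P || Q) forces E = True.
Set D = False.
All clauses satisfied.

N = False; A = True; Q = False; E = True; G = False; M = False; D = False; P = True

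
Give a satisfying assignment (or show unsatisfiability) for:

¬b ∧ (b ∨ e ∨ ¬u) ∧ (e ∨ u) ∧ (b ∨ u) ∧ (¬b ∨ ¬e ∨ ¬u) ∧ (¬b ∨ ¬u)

Unit clause (¬b) forces b = False.
In (b ∨ u) only u is left, so u = True.
In (b ∨ e ∨ ¬u) only e is left, so e = True.
All clauses satisfied.

b = False, e = True, u = True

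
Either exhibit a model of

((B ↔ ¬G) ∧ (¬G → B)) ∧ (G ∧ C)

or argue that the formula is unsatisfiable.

B = False; C = True; G = True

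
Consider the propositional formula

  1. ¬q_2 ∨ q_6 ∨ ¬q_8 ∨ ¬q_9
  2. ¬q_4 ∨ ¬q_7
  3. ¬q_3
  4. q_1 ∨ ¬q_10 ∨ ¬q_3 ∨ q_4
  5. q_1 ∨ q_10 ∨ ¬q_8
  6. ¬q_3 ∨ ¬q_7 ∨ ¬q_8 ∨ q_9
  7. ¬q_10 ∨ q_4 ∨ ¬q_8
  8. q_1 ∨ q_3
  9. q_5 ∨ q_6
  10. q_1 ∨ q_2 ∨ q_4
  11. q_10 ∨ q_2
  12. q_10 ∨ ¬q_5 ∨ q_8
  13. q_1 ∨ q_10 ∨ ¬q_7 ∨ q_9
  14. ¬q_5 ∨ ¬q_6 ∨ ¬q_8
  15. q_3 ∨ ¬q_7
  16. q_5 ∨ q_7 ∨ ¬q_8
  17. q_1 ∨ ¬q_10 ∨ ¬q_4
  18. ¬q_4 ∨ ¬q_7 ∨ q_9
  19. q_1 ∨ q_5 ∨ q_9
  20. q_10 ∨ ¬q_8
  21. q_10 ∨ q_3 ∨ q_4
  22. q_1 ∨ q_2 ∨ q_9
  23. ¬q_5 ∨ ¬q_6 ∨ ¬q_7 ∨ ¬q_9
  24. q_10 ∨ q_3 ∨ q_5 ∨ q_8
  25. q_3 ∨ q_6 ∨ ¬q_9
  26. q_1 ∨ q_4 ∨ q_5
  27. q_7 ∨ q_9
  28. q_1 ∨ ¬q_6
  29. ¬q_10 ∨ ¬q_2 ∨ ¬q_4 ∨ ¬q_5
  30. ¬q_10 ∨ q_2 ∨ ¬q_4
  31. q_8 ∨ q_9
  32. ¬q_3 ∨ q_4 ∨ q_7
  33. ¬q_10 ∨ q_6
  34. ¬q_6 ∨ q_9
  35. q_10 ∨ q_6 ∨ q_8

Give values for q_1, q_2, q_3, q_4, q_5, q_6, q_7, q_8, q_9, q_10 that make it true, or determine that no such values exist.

Unit clause (¬q_3) forces q_3 = False.
In (q_1 ∨ q_3) only q_1 is left, so q_1 = True.
In (q_3 ∨ ¬q_7) only ¬q_7 is left, so q_7 = False.
In (q_7 ∨ q_9) only q_9 is left, so q_9 = True.
In (q_3 ∨ q_6 ∨ ¬q_9) only q_6 is left, so q_6 = True.
Set q_2 = True.
Set q_4 = True.
Try q_5 = True:
  (¬q_5 ∨ ¬q_6 ∨ ¬q_8) forces q_8 = False.
  (q_10 ∨ ¬q_5 ∨ q_8) forces q_10 = True.
  clause (¬q_10 ∨ ¬q_2 ∨ ¬q_4 ∨ ¬q_5) is falsified — backtrack.
So q_5 = False.
  then (q_5 ∨ q_7 ∨ ¬q_8) forces q_8 = False.
  then (q_10 ∨ q_3 ∨ q_5 ∨ q_8) forces q_10 = True.
All clauses satisfied.

q_1: True, q_2: True, q_3: False, q_4: True, q_5: False, q_6: True, q_7: False, q_8: False, q_9: True, q_10: True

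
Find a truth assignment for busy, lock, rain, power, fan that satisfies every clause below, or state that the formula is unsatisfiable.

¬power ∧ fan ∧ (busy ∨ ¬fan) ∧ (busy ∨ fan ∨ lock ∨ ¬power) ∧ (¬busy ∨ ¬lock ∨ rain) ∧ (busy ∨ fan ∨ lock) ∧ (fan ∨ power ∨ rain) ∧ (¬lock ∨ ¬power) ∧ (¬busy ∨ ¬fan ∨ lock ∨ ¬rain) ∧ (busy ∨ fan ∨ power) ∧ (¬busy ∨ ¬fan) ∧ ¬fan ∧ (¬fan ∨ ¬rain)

Case fan = True:
  Clause (¬fan) is falsified — contradiction.
Case fan = False:
  Clause (fan) is falsified — contradiction.
Both cases fail, so the formula is unsatisfiable.

Unsatisfiable — no assignment works.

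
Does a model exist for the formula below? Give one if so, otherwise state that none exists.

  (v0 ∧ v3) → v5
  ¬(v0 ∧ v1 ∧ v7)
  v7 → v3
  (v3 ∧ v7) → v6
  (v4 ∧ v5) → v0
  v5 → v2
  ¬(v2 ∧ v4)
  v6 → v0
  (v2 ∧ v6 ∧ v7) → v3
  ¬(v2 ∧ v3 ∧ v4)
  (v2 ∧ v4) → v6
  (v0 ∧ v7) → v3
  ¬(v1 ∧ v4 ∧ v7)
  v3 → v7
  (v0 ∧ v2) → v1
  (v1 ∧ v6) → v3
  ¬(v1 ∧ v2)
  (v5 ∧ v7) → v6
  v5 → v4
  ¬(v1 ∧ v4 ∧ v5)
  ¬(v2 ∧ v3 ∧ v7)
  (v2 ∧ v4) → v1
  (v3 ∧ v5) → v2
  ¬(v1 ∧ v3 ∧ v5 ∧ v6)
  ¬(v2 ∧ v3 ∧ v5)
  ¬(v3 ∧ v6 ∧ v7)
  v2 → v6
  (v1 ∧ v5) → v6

Set v0 = False.
  then (v0 ∨ ¬v6) forces v6 = False.
  then (¬v2 ∨ v6) forces v2 = False.
  then (v2 ∨ ¬v5) forces v5 = False.
Set v1 = False.
Try v3 = True:
  (¬v3 ∨ v6 ∨ ¬v7) forces v7 = False.
  clause (¬v3 ∨ v7) is falsified — backtrack.
So v3 = False.
  then (v3 ∨ ¬v7) forces v7 = False.
Set v4 = True.
All clauses satisfied.

v0=F, v1=F, v2=F, v3=F, v4=T, v5=F, v6=F, v7=F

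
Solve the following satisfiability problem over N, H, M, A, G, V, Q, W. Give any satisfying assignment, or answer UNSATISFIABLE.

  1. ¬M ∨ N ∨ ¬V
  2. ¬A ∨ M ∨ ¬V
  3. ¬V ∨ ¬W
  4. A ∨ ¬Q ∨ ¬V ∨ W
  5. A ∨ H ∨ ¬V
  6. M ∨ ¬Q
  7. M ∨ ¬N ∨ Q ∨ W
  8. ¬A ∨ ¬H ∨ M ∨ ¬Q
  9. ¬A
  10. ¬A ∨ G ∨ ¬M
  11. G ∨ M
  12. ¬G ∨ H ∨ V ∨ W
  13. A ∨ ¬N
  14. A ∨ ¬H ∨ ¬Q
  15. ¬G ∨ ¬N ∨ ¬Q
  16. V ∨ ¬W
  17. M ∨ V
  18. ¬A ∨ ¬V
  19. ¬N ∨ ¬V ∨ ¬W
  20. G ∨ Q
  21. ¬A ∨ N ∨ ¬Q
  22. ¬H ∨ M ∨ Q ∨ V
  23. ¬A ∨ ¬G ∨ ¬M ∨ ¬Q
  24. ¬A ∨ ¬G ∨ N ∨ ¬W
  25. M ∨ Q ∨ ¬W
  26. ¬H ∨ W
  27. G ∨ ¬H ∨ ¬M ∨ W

N=F, H=F, M=T, A=F, G=F, V=F, Q=T, W=F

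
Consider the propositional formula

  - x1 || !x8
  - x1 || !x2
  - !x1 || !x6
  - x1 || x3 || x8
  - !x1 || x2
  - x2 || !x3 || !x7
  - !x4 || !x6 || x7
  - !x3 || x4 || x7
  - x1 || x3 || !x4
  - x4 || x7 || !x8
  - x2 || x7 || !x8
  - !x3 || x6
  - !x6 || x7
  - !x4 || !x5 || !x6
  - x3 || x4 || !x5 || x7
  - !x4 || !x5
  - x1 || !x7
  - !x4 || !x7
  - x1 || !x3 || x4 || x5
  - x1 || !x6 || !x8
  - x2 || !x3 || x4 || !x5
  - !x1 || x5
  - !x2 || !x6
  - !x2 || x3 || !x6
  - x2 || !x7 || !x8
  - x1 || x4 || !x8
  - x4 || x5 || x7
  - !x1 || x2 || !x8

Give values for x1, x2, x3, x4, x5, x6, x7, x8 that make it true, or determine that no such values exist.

x1 = True, x2 = True, x3 = False, x4 = False, x5 = True, x6 = False, x7 = True, x8 = True

Set x1 = True.
  then (!x1 || !x6) forces x6 = False.
  then (!x1 || x2) forces x2 = True.
  then (!x3 || x6) forces x3 = False.
  then (!x1 || x5) forces x5 = True.
  then (!x4 || !x5) forces x4 = False.
  then (x3 || x4 || !x5 || x7) forces x7 = True.
Set x8 = True.
All clauses satisfied.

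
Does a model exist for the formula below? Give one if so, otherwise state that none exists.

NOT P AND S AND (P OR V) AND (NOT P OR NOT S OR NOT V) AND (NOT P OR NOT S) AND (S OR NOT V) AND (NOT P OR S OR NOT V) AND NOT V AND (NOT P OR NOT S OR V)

UNSATISFIABLE

Case V = True:
  Clause (NOT V) is falsified — contradiction.
Case V = False:
  (NOT P) forces P = False.
  Clause (P OR V) is falsified — contradiction.
Both cases fail, so the formula is unsatisfiable.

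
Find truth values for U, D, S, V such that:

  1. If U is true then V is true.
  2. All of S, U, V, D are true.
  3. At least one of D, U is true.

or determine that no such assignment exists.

U: True, D: True, S: True, V: True

  (1) U=T ⇒ V: T ✓
  (2) {S, U, V, D}: all 4 true ✓
  (3) {D, U}: 2 true — at least one ✓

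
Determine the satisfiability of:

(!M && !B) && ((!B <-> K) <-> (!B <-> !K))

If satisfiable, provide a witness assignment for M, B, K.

Unsatisfiable

The conjunct (!B <-> K) <-> (!B <-> !K) is unsatisfiable on its own:
  B=F, K=F: evaluates to False.
  B=F, K=T: evaluates to False.
  B=T, K=F: evaluates to False.
  B=T, K=T: evaluates to False.
So the whole conjunction is unsatisfiable.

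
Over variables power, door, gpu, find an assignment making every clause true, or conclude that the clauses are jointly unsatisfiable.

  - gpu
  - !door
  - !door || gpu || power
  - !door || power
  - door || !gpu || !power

Unit clause (gpu) forces gpu = True.
Unit clause (!door) forces door = False.
In (door || !gpu || !power) only !power is left, so power = False.
Check each clause:
  (gpu): gpu holds.
  (!door): !door holds.
  (!door || gpu || power): !door holds.
  (!door || power): !door holds.
  (door || !gpu || !power): !power holds.
All clauses satisfied.

power=F; door=F; gpu=T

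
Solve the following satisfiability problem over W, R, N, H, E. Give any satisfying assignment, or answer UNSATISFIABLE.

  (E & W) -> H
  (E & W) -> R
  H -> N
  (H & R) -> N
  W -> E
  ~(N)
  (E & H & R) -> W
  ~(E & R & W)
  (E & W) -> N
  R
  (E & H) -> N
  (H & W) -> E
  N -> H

Unit clause (~N) forces N = False.
In (~H | N) only ~H is left, so H = False.
Unit clause (R) forces R = True.
Set W = False.
Set E = True.
All clauses satisfied.

W = False, R = True, N = False, H = False, E = True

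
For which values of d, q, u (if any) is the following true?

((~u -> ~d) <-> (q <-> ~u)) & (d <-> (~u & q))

d = False; q = False; u = True

  (~u -> ~d) <-> (q <-> ~u) = True
    ~u -> ~d = True
      ~u = False
      ~d = True
    q <-> ~u = True
      ~u = False
  d <-> (~u & q) = True
    ~u & q = False
      ~u = False
Both conjuncts True, so the formula holds.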